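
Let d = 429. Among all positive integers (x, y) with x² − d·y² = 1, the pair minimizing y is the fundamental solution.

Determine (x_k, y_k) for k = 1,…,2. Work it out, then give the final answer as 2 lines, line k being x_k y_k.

1524095 73584
4645731138049 224298012960

[20; 1,2,2,9,1,12,1,9,2,2,1,40] for √429; ℓ=12 ⇒ convergent index 11
k=0  a_k=20  p_k/q_k = 20/1
…
k=2  a_k=2  p_k/q_k = 62/3
…
k=5  a_k=1  p_k/q_k = 1512/73
…
k=7  a_k=1  p_k/q_k = 21023/1015
…
k=10  a_k=2  p_k/q_k = 1085636/52415
k=11  a_k=1  p_k/q_k = 1524095/73584
(x₁, y₁) = (1524095, 73584);  1524095² − 429·73584² = 1 ✓
(x_2, y_2) = (1524095·1524095 + 429·73584·73584, 1524095·73584 + 73584·1524095) = (4645731138049, 224298012960)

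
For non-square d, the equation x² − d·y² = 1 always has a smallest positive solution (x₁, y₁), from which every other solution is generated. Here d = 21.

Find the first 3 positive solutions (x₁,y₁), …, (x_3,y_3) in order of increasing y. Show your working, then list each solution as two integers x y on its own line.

d=21: √d = [4; 1,1,2,1,1,8] (ℓ=6, even), read p_5/q_5
i=0: a=4 ⇒ p=4, q=1
i=1: a=1 ⇒ p=5, q=1
i=2: a=1 ⇒ p=9, q=2
…
i=4: a=1 ⇒ p=32, q=7
i=5: a=1 ⇒ p=55, q=12
→ (55, 12).  Check: 55²=3025, 21·12²=3024, difference 1.
k=2:  x_2 = 55·55+21·12·12 = 6049,  y_2 = 55·12+12·55 = 1320
k=3:  x_3 = 55·6049+21·12·1320 = 665335,  y_3 = 55·1320+12·6049 = 145188

55 12
6049 1320
665335 145188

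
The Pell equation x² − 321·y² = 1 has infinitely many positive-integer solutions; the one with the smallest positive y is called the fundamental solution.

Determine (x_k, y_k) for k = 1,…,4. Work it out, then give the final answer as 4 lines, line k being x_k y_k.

215 12
92449 5160
39752855 2218788
17093635201 954073680

√321 → a₀=17, period (1,10,1,34); ℓ=4 even so k=3
step 0: (17, 1)  from 17·(1,0) + (0,1)
…
step 2: (197, 11)  from 10·(18,1) + (17,1)
step 3: (215, 12)  from 1·(197,11) + (18,1)
→ (215, 12).  Check: 215²=46225, 321·12²=46224, difference 1.
(215+12√321)^2 = 92449 + 5160√321
(215+12√321)^3 = 39752855 + 2218788√321
(215+12√321)^4 = 17093635201 + 954073680√321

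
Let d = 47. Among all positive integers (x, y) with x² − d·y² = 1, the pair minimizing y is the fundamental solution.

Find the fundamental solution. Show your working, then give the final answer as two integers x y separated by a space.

48 7

d=47: √d = [6; 1,5,1,12] (ℓ=4, even), read p_3/q_3
step 0: (6, 1)  from 6·(1,0) + (0,1)
…
step 2: (41, 6)  from 5·(7,1) + (6,1)
step 3: (48, 7)  from 1·(41,6) + (7,1)
fundamental: x₁=48, y₁=7  (since 2304 − 47·49 = 1)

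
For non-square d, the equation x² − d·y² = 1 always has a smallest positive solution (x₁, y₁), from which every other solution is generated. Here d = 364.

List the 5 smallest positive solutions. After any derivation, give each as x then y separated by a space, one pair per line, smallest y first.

4954951 259710
49103078824801 2573700648420
486606699052048124551 25505121203178395130
4822224700149240710505379201 252753251621617410554928840
47787774200457874208819626306623751 2504759953751544114971907242978550

[19; 12,1,2,3,1,8,1,3,2,1,12,38] for √364; ℓ=12 ⇒ convergent index 11
i=0: a=19 ⇒ p=19, q=1
…
i=3: a=2 ⇒ p=725, q=38
i=4: a=3 ⇒ p=2423, q=127
…
i=9: a=2 ⇒ p=270499, q=14178
i=10: a=1 ⇒ p=390371, q=20461
i=11: a=12 ⇒ p=4954951, q=259710
fundamental: x₁=4954951, y₁=259710  (since 24551539412401 − 364·67449284100 = 1)
k=2:  x_2 = 4954951·4954951+364·259710·259710 = 49103078824801,  y_2 = 4954951·259710+259710·4954951 = 2573700648420
k=3:  x_3 = 4954951·49103078824801+364·259710·2573700648420 = 486606699052048124551,  y_3 = 4954951·2573700648420+259710·49103078824801 = 25505121203178395130
k=4:  x_4 = 4954951·486606699052048124551+364·259710·25505121203178395130 = 4822224700149240710505379201,  y_4 = 4954951·25505121203178395130+259710·486606699052048124551 = 252753251621617410554928840
k=5:  x_5 = 4954951·4822224700149240710505379201+364·259710·252753251621617410554928840 = 47787774200457874208819626306623751,  y_5 = 4954951·252753251621617410554928840+259710·4822224700149240710505379201 = 2504759953751544114971907242978550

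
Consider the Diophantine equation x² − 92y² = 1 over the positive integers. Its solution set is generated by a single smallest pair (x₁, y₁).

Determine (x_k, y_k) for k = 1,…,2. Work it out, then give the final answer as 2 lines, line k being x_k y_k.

[9; 1,1,2,4,2,1,1,18] for √92; ℓ=8 ⇒ convergent index 7
i=0: a=9 ⇒ p=9, q=1
i=1: a=1 ⇒ p=10, q=1
i=2: a=1 ⇒ p=19, q=2
…
i=4: a=4 ⇒ p=211, q=22
…
i=6: a=1 ⇒ p=681, q=71
i=7: a=1 ⇒ p=1151, q=120
fundamental: x₁=1151, y₁=120  (since 1324801 − 92·14400 = 1)
(1151+120√92)^2 = 2649601 + 276240√92

1151 120
2649601 276240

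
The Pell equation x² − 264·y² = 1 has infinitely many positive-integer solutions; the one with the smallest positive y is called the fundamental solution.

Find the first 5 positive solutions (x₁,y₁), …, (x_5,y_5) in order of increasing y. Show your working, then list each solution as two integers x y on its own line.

√264 → a₀=16, period (4,32); ℓ=2 even so k=1
k=0  a_k=16  p_k/q_k = 16/1
k=1  a_k=4  p_k/q_k = 65/4
(x₁, y₁) = (65, 4);  65² − 264·4² = 1 ✓
(x_2, y_2) = (65·65 + 264·4·4, 65·4 + 4·65) = (8449, 520)
(x_3, y_3) = (65·8449 + 264·4·520, 65·520 + 4·8449) = (1098305, 67596)
(x_4, y_4) = (65·1098305 + 264·4·67596, 65·67596 + 4·1098305) = (142771201, 8786960)
(x_5, y_5) = (65·142771201 + 264·4·8786960, 65·8786960 + 4·142771201) = (18559157825, 1142237204)

65 4
8449 520
1098305 67596
142771201 8786960
18559157825 1142237204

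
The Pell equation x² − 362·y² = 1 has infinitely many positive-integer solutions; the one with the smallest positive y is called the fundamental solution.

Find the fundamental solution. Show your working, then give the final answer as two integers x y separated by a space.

[19; 38] for √362; ℓ=1 ⇒ convergent index 1
i=0: a=19 ⇒ p=19, q=1
i=1: a=38 ⇒ p=723, q=38
fundamental: x₁=723, y₁=38  (since 522729 − 362·1444 = 1)

723 38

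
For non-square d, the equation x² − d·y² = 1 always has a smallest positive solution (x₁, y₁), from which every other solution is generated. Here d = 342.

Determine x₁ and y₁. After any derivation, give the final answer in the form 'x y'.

√342 = [18; 2,36, …], period ℓ=2 (even) → k=1
a_0=18:  p_0=18·1+0=18,  q_0=18·0+1=1
a_1=2:  p_1=2·18+1=37,  q_1=2·1+0=2
→ (37, 2).  Check: 37²=1369, 342·2²=1368, difference 1.

37 2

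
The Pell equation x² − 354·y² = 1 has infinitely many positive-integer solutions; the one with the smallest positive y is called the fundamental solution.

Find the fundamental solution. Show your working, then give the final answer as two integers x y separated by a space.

√354 → a₀=18, period (1,4,2,2,18,2,2,4,1,36); ℓ=10 even so k=9
i=0: a=18 ⇒ p=18, q=1
i=1: a=1 ⇒ p=19, q=1
i=2: a=4 ⇒ p=94, q=5
…
i=5: a=18 ⇒ p=9351, q=497
…
i=8: a=4 ⇒ p=210294, q=11177
i=9: a=1 ⇒ p=258065, q=13716
fundamental: x₁=258065, y₁=13716  (since 66597544225 − 354·188128656 = 1)

258065 13716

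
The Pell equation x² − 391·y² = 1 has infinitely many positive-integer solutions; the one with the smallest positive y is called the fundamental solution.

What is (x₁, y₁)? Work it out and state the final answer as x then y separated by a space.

√391 = [19; 1,3,2,2,1,…,3,1,38, …], period ℓ=16 (even) → k=15
i=0: a=19 ⇒ p=19, q=1
…
i=2: a=3 ⇒ p=79, q=4
i=3: a=2 ⇒ p=178, q=9
…
i=8: a=19 ⇒ p=52519, q=2656
i=9: a=2 ⇒ p=107747, q=5449
i=10: a=1 ⇒ p=160266, q=8105
i=11: a=1 ⇒ p=268013, q=13554
…
i=13: a=2 ⇒ p=1660597, q=83980
i=14: a=3 ⇒ p=5678083, q=287153
i=15: a=1 ⇒ p=7338680, q=371133
fundamental: x₁=7338680, y₁=371133  (since 53856224142400 − 391·137739703689 = 1)

7338680 371133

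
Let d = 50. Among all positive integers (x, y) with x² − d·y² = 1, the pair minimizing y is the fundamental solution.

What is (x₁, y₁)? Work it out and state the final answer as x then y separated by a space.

√50 = [7; 14, …], period ℓ=1 (odd) → k=1
i=0: a=7 ⇒ p=7, q=1
i=1: a=14 ⇒ p=99, q=14
fundamental: x₁=99, y₁=14  (since 9801 − 50·196 = 1)

99 14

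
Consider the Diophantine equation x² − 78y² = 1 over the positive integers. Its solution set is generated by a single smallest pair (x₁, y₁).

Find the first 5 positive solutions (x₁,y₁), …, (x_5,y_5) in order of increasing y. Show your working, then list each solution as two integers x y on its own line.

d=78: √d = [8; 1,4,1,16] (ℓ=4, even), read p_3/q_3
a_0=8:  p_0=8·1+0=8,  q_0=8·0+1=1
a_1=1:  p_1=1·8+1=9,  q_1=1·1+0=1
a_2=4:  p_2=4·9+8=44,  q_2=4·1+1=5
a_3=1:  p_3=1·44+9=53,  q_3=1·5+1=6
(x₁, y₁) = (53, 6);  53² − 78·6² = 1 ✓
n=2: (53,6)∘(53,6) = (53·53+78·6·6, 53·6+6·53) = (5617,636)
n=3: (5617,636)∘(53,6) = (53·5617+78·6·636, 53·636+6·5617) = (595349,67410)
n=4: (595349,67410)∘(53,6) = (53·595349+78·6·67410, 53·67410+6·595349) = (63101377,7144824)
n=5: (63101377,7144824)∘(53,6) = (53·63101377+78·6·7144824, 53·7144824+6·63101377) = (6688150613,757283934)

53 6
5617 636
595349 67410
63101377 7144824
6688150613 757283934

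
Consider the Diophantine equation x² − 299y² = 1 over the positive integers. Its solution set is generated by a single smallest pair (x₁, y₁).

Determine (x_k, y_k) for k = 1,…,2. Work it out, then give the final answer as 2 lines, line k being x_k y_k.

415 24
344449 19920

√299 → a₀=17, period (3,2,3,34); ℓ=4 even so k=3
a_0=17:  p_0=17·1+0=17,  q_0=17·0+1=1
a_1=3:  p_1=3·17+1=52,  q_1=3·1+0=3
a_2=2:  p_2=2·52+17=121,  q_2=2·3+1=7
a_3=3:  p_3=3·121+52=415,  q_3=3·7+3=24
fundamental: x₁=415, y₁=24  (since 172225 − 299·576 = 1)
n=2: (415,24)∘(415,24) = (415·415+299·24·24, 415·24+24·415) = (344449,19920)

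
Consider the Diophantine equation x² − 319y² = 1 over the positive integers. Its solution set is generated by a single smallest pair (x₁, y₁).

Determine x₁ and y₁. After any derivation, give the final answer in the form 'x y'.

√319 → a₀=17, period (1,6,5,1,4,…,6,1,34); ℓ=14 even so k=13
k=0  a_k=17  p_k/q_k = 17/1
k=1  a_k=1  p_k/q_k = 18/1
…
k=6  a_k=3  p_k/q_k = 11913/667
…
k=8  a_k=3  p_k/q_k = 58797/3292
…
k=10  a_k=1  p_k/q_k = 309613/17335
…
k=12  a_k=6  p_k/q_k = 11102899/621643
k=13  a_k=1  p_k/q_k = 12901780/722361
→ (12901780, 722361).  Check: 12901780²=166455927168400, 319·722361²=166455927168399, difference 1.

12901780 722361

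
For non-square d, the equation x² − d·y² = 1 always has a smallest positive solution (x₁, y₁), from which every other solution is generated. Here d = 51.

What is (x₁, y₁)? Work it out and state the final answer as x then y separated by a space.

√51 → a₀=7, period (7,14); ℓ=2 even so k=1
i=0: a=7 ⇒ p=7, q=1
i=1: a=7 ⇒ p=50, q=7
→ (50, 7).  Check: 50²=2500, 51·7²=2499, difference 1.

50 7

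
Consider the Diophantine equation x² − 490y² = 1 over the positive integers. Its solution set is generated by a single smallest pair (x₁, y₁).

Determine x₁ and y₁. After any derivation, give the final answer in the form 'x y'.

1039681 46968

[22; 7,2,1,4,4,4,1,2,7,44] for √490; ℓ=10 ⇒ convergent index 9
step 0: (22, 1)  from 22·(1,0) + (0,1)
step 1: (155, 7)  from 7·(22,1) + (1,0)
…
step 3: (487, 22)  from 1·(332,15) + (155,7)
…
step 6: (40708, 1839)  from 4·(9607,434) + (2280,103)
…
step 8: (141338, 6385)  from 2·(50315,2273) + (40708,1839)
step 9: (1039681, 46968)  from 7·(141338,6385) + (50315,2273)
fundamental: x₁=1039681, y₁=46968  (since 1080936581761 − 490·2205993024 = 1)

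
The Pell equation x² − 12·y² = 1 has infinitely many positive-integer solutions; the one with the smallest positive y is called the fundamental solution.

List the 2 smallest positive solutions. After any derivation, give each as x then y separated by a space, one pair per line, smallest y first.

7 2
97 28

[3; 2,6] for √12; ℓ=2 ⇒ convergent index 1
step 0: (3, 1)  from 3·(1,0) + (0,1)
step 1: (7, 2)  from 2·(3,1) + (1,0)
fundamental: x₁=7, y₁=2  (since 49 − 12·4 = 1)
(7+2√12)^2 = 97 + 28√12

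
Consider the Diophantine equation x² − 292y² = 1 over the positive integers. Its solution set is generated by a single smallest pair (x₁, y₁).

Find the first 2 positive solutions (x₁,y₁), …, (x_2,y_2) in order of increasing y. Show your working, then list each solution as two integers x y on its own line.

[17; 11,2,1,3,8,3,1,2,11,34] for √292; ℓ=10 ⇒ convergent index 9
a_0=17:  p_0=17·1+0=17,  q_0=17·0+1=1
…
a_3=1:  p_3=1·393+188=581,  q_3=1·23+11=34
a_4=3:  p_4=3·581+393=2136,  q_4=3·34+23=125
a_5=8:  p_5=8·2136+581=17669,  q_5=8·125+34=1034
…
a_7=1:  p_7=1·55143+17669=72812,  q_7=1·3227+1034=4261
a_8=2:  p_8=2·72812+55143=200767,  q_8=2·4261+3227=11749
a_9=11:  p_9=11·200767+72812=2281249,  q_9=11·11749+4261=133500
fundamental: x₁=2281249, y₁=133500  (since 5204097000001 − 292·17822250000 = 1)
(x_2, y_2) = (2281249·2281249 + 292·133500·133500, 2281249·133500 + 133500·2281249) = (10408194000001, 609093483000)

2281249 133500
10408194000001 609093483000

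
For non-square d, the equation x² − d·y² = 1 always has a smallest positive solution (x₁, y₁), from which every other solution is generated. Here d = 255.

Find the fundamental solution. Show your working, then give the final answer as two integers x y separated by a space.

[15; 1,30] for √255; ℓ=2 ⇒ convergent index 1
k=0  a_k=15  p_k/q_k = 15/1
k=1  a_k=1  p_k/q_k = 16/1
(x₁, y₁) = (16, 1);  16² − 255·1² = 1 ✓

16 1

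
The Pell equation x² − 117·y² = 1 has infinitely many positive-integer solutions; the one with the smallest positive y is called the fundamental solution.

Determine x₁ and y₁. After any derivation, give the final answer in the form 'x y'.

√117 = [10; 1,4,2,4,1,20, …], period ℓ=6 (even) → k=5
i=0: a=10 ⇒ p=10, q=1
…
i=3: a=2 ⇒ p=119, q=11
i=4: a=4 ⇒ p=530, q=49
i=5: a=1 ⇒ p=649, q=60
(x₁, y₁) = (649, 60);  649² − 117·60² = 1 ✓

649 60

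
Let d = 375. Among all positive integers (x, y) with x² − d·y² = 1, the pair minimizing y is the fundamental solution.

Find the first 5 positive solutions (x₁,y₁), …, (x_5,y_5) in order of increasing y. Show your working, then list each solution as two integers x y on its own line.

15124 781
457470751 23623688
13837575261124 714569313843
418558976041008001 21614292581499376
12660571893450834753124 653789121290623811405

√375 = [19; 2,1,2,1,5,1,2,1,2,38, …], period ℓ=10 (even) → k=9
k=0  a_k=19  p_k/q_k = 19/1
k=1  a_k=2  p_k/q_k = 39/2
…
k=3  a_k=2  p_k/q_k = 155/8
k=4  a_k=1  p_k/q_k = 213/11
k=5  a_k=5  p_k/q_k = 1220/63
k=6  a_k=1  p_k/q_k = 1433/74
k=7  a_k=2  p_k/q_k = 4086/211
k=8  a_k=1  p_k/q_k = 5519/285
k=9  a_k=2  p_k/q_k = 15124/781
→ (15124, 781).  Check: 15124²=228735376, 375·781²=228735375, difference 1.
n=2: (15124,781)∘(15124,781) = (15124·15124+375·781·781, 15124·781+781·15124) = (457470751,23623688)
n=3: (457470751,23623688)∘(15124,781) = (15124·457470751+375·781·23623688, 15124·23623688+781·457470751) = (13837575261124,714569313843)
n=4: (13837575261124,714569313843)∘(15124,781) = (15124·13837575261124+375·781·714569313843, 15124·714569313843+781·13837575261124) = (418558976041008001,21614292581499376)
n=5: (418558976041008001,21614292581499376)∘(15124,781) = (15124·418558976041008001+375·781·21614292581499376, 15124·21614292581499376+781·418558976041008001) = (12660571893450834753124,653789121290623811405)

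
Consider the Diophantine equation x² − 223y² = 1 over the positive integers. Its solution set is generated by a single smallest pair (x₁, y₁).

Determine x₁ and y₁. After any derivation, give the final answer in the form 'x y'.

√223 → a₀=14, period (1,13,1,28); ℓ=4 even so k=3
k=0  a_k=14  p_k/q_k = 14/1
k=1  a_k=1  p_k/q_k = 15/1
k=2  a_k=13  p_k/q_k = 209/14
k=3  a_k=1  p_k/q_k = 224/15
(x₁, y₁) = (224, 15);  224² − 223·15² = 1 ✓

224 15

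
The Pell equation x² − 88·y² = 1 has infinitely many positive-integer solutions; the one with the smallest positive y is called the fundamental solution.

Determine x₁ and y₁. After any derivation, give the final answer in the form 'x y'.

197 21

d=88: √d = [9; 2,1,1,1,2,18] (ℓ=6, even), read p_5/q_5
step 0: (9, 1)  from 9·(1,0) + (0,1)
…
step 2: (28, 3)  from 1·(19,2) + (9,1)
step 3: (47, 5)  from 1·(28,3) + (19,2)
step 4: (75, 8)  from 1·(47,5) + (28,3)
step 5: (197, 21)  from 2·(75,8) + (47,5)
(x₁, y₁) = (197, 21);  197² − 88·21² = 1 ✓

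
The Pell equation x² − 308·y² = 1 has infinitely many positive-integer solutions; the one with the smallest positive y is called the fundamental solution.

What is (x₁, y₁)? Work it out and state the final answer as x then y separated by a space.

351 20

d=308: √d = [17; 1,1,4,1,1,34] (ℓ=6, even), read p_5/q_5
step 0: (17, 1)  from 17·(1,0) + (0,1)
step 1: (18, 1)  from 1·(17,1) + (1,0)
…
step 4: (193, 11)  from 1·(158,9) + (35,2)
step 5: (351, 20)  from 1·(193,11) + (158,9)
→ (351, 20).  Check: 351²=123201, 308·20²=123200, difference 1.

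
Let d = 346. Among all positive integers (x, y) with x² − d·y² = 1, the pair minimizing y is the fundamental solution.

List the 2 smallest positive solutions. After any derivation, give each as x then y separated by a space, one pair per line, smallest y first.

17299 930
598510801 32176140

d=346: √d = [18; 1,1,1,1,36] (ℓ=5, odd), read p_9/q_9
a_0=18:  p_0=18·1+0=18,  q_0=18·0+1=1
…
a_3=1:  p_3=1·37+19=56,  q_3=1·2+1=3
…
a_7=1:  p_7=1·3497+3404=6901,  q_7=1·188+183=371
a_8=1:  p_8=1·6901+3497=10398,  q_8=1·371+188=559
a_9=1:  p_9=1·10398+6901=17299,  q_9=1·559+371=930
(x₁, y₁) = (17299, 930);  17299² − 346·930² = 1 ✓
n=2: (17299,930)∘(17299,930) = (17299·17299+346·930·930, 17299·930+930·17299) = (598510801,32176140)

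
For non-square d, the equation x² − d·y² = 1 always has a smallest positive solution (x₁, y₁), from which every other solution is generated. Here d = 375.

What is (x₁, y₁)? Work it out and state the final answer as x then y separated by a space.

15124 781

√375 = [19; 2,1,2,1,5,1,2,1,2,38, …], period ℓ=10 (even) → k=9
a_0=19:  p_0=19·1+0=19,  q_0=19·0+1=1
a_1=2:  p_1=2·19+1=39,  q_1=2·1+0=2
a_2=1:  p_2=1·39+19=58,  q_2=1·2+1=3
a_3=2:  p_3=2·58+39=155,  q_3=2·3+2=8
a_4=1:  p_4=1·155+58=213,  q_4=1·8+3=11
a_5=5:  p_5=5·213+155=1220,  q_5=5·11+8=63
a_6=1:  p_6=1·1220+213=1433,  q_6=1·63+11=74
a_7=2:  p_7=2·1433+1220=4086,  q_7=2·74+63=211
a_8=1:  p_8=1·4086+1433=5519,  q_8=1·211+74=285
a_9=2:  p_9=2·5519+4086=15124,  q_9=2·285+211=781
(x₁, y₁) = (15124, 781);  15124² − 375·781² = 1 ✓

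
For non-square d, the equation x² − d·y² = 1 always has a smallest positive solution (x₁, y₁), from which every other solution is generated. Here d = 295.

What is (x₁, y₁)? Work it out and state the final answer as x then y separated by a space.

√295 = [17; 5,1,2,3,2,6,2,3,2,1,5,34, …], period ℓ=12 (even) → k=11
i=0: a=17 ⇒ p=17, q=1
…
i=2: a=1 ⇒ p=103, q=6
i=3: a=2 ⇒ p=292, q=17
i=4: a=3 ⇒ p=979, q=57
i=5: a=2 ⇒ p=2250, q=131
i=6: a=6 ⇒ p=14479, q=843
i=7: a=2 ⇒ p=31208, q=1817
i=8: a=3 ⇒ p=108103, q=6294
i=9: a=2 ⇒ p=247414, q=14405
i=10: a=1 ⇒ p=355517, q=20699
i=11: a=5 ⇒ p=2024999, q=117900
(x₁, y₁) = (2024999, 117900);  2024999² − 295·117900² = 1 ✓

2024999 117900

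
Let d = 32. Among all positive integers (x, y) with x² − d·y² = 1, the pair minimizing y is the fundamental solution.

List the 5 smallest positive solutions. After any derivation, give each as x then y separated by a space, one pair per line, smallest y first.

17 3
577 102
19601 3465
665857 117708
22619537 3998607

√32 → a₀=5, period (1,1,1,10); ℓ=4 even so k=3
k=0  a_k=5  p_k/q_k = 5/1
…
k=2  a_k=1  p_k/q_k = 11/2
k=3  a_k=1  p_k/q_k = 17/3
→ (17, 3).  Check: 17²=289, 32·3²=288, difference 1.
n=2: (17,3)∘(17,3) = (17·17+32·3·3, 17·3+3·17) = (577,102)
n=3: (577,102)∘(17,3) = (17·577+32·3·102, 17·102+3·577) = (19601,3465)
n=4: (19601,3465)∘(17,3) = (17·19601+32·3·3465, 17·3465+3·19601) = (665857,117708)
n=5: (665857,117708)∘(17,3) = (17·665857+32·3·117708, 17·117708+3·665857) = (22619537,3998607)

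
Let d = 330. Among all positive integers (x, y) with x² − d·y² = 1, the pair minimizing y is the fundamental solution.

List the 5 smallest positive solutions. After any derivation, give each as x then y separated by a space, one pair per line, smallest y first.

109 6
23761 1308
5179789 285138
1129170241 62158776
246153932749 13550328030

√330 → a₀=18, period (6,36); ℓ=2 even so k=1
k=0  a_k=18  p_k/q_k = 18/1
k=1  a_k=6  p_k/q_k = 109/6
fundamental: x₁=109, y₁=6  (since 11881 − 330·36 = 1)
(109+6√330)^2 = 23761 + 1308√330
(109+6√330)^3 = 5179789 + 285138√330
(109+6√330)^4 = 1129170241 + 62158776√330
(109+6√330)^5 = 246153932749 + 13550328030√330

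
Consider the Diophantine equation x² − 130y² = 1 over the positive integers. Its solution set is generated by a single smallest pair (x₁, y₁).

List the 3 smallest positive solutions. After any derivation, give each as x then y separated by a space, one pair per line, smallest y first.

√130 = [11; 2,2,22, …], period ℓ=3 (odd) → k=5
i=0: a=11 ⇒ p=11, q=1
i=1: a=2 ⇒ p=23, q=2
…
i=3: a=22 ⇒ p=1277, q=112
i=4: a=2 ⇒ p=2611, q=229
i=5: a=2 ⇒ p=6499, q=570
fundamental: x₁=6499, y₁=570  (since 42237001 − 130·324900 = 1)
k=2:  x_2 = 6499·6499+130·570·570 = 84474001,  y_2 = 6499·570+570·6499 = 7408860
k=3:  x_3 = 6499·84474001+130·570·7408860 = 1097993058499,  y_3 = 6499·7408860+570·84474001 = 96300361710

6499 570
84474001 7408860
1097993058499 96300361710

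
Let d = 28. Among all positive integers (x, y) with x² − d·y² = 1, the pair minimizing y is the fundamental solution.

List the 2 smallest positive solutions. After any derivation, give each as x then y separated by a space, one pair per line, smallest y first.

√28 = [5; 3,2,3,10, …], period ℓ=4 (even) → k=3
i=0: a=5 ⇒ p=5, q=1
i=1: a=3 ⇒ p=16, q=3
i=2: a=2 ⇒ p=37, q=7
i=3: a=3 ⇒ p=127, q=24
→ (127, 24).  Check: 127²=16129, 28·24²=16128, difference 1.
(127+24√28)^2 = 32257 + 6096√28

127 24
32257 6096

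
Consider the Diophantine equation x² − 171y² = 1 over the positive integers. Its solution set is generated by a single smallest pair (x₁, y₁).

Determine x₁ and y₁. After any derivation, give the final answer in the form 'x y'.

d=171: √d = [13; 13,26] (ℓ=2, even), read p_1/q_1
step 0: (13, 1)  from 13·(1,0) + (0,1)
step 1: (170, 13)  from 13·(13,1) + (1,0)
(x₁, y₁) = (170, 13);  170² − 171·13² = 1 ✓

170 13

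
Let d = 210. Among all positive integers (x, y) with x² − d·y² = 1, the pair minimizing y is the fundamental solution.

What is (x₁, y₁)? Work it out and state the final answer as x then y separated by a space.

√210 → a₀=14, period (2,28); ℓ=2 even so k=1
k=0  a_k=14  p_k/q_k = 14/1
k=1  a_k=2  p_k/q_k = 29/2
(x₁, y₁) = (29, 2);  29² − 210·2² = 1 ✓

29 2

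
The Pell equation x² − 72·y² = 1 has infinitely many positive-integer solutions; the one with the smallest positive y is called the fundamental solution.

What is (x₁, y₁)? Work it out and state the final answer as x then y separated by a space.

17 2

d=72: √d = [8; 2,16] (ℓ=2, even), read p_1/q_1
i=0: a=8 ⇒ p=8, q=1
i=1: a=2 ⇒ p=17, q=2
fundamental: x₁=17, y₁=2  (since 289 − 72·4 = 1)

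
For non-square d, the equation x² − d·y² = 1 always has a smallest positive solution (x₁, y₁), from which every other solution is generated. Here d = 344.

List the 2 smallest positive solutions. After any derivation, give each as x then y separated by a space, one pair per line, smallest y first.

10405 561
216528049 11674410

[18; 1,1,4,1,3,1,4,1,1,36] for √344; ℓ=10 ⇒ convergent index 9
a_0=18:  p_0=18·1+0=18,  q_0=18·0+1=1
…
a_2=1:  p_2=1·19+18=37,  q_2=1·1+1=2
…
a_7=4:  p_7=4·983+779=4711,  q_7=4·53+42=254
a_8=1:  p_8=1·4711+983=5694,  q_8=1·254+53=307
a_9=1:  p_9=1·5694+4711=10405,  q_9=1·307+254=561
fundamental: x₁=10405, y₁=561  (since 108264025 − 344·314721 = 1)
n=2: (10405,561)∘(10405,561) = (10405·10405+344·561·561, 10405·561+561·10405) = (216528049,11674410)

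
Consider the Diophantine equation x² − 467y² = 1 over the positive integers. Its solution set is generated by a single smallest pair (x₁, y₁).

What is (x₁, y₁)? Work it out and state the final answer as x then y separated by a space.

1625626 75225

√467 = [21; 1,1,1,1,3,…,1,1,42, …], period ℓ=14 (even) → k=13
i=0: a=21 ⇒ p=21, q=1
i=1: a=1 ⇒ p=22, q=1
i=2: a=1 ⇒ p=43, q=2
i=3: a=1 ⇒ p=65, q=3
i=4: a=1 ⇒ p=108, q=5
i=5: a=3 ⇒ p=389, q=18
i=6: a=3 ⇒ p=1275, q=59
i=7: a=21 ⇒ p=27164, q=1257
i=8: a=3 ⇒ p=82767, q=3830
i=9: a=3 ⇒ p=275465, q=12747
i=10: a=1 ⇒ p=358232, q=16577
i=11: a=1 ⇒ p=633697, q=29324
i=12: a=1 ⇒ p=991929, q=45901
i=13: a=1 ⇒ p=1625626, q=75225
(x₁, y₁) = (1625626, 75225);  1625626² − 467·75225² = 1 ✓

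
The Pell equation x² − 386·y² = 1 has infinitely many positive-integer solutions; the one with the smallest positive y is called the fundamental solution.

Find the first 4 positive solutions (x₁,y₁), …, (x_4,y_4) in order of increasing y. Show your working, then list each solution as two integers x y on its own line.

[19; 1,1,1,4,1,18,1,4,1,1,1,38] for √386; ℓ=12 ⇒ convergent index 11
k=0  a_k=19  p_k/q_k = 19/1
k=1  a_k=1  p_k/q_k = 20/1
k=2  a_k=1  p_k/q_k = 39/2
k=3  a_k=1  p_k/q_k = 59/3
k=4  a_k=4  p_k/q_k = 275/14
k=5  a_k=1  p_k/q_k = 334/17
k=6  a_k=18  p_k/q_k = 6287/320
k=7  a_k=1  p_k/q_k = 6621/337
k=8  a_k=4  p_k/q_k = 32771/1668
…
k=10  a_k=1  p_k/q_k = 72163/3673
k=11  a_k=1  p_k/q_k = 111555/5678
fundamental: x₁=111555, y₁=5678  (since 12444518025 − 386·32239684 = 1)
(111555+5678√386)^2 = 24889036049 + 1266818580√386
(111555+5678√386)^3 = 5552992832780835 + 282639893378122√386
(111555+5678√386)^4 = 1238928230896843060801 + 63059786610325980840√386

111555 5678
24889036049 1266818580
5552992832780835 282639893378122
1238928230896843060801 63059786610325980840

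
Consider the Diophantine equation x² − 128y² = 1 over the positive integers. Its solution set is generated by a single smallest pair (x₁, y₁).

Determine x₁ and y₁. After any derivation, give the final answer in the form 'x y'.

√128 = [11; 3,5,3,22, …], period ℓ=4 (even) → k=3
a_0=11:  p_0=11·1+0=11,  q_0=11·0+1=1
…
a_2=5:  p_2=5·34+11=181,  q_2=5·3+1=16
a_3=3:  p_3=3·181+34=577,  q_3=3·16+3=51
→ (577, 51).  Check: 577²=332929, 128·51²=332928, difference 1.

577 51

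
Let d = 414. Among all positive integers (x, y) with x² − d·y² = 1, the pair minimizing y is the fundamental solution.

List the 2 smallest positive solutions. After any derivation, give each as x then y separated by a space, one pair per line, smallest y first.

d=414: √d = [20; 2,1,7,2,7,1,2,40] (ℓ=8, even), read p_7/q_7
step 0: (20, 1)  from 20·(1,0) + (0,1)
…
step 3: (468, 23)  from 7·(61,3) + (41,2)
step 4: (997, 49)  from 2·(468,23) + (61,3)
…
step 6: (8444, 415)  from 1·(7447,366) + (997,49)
step 7: (24335, 1196)  from 2·(8444,415) + (7447,366)
fundamental: x₁=24335, y₁=1196  (since 592192225 − 414·1430416 = 1)
(x_2, y_2) = (24335·24335 + 414·1196·1196, 24335·1196 + 1196·24335) = (1184384449, 58209320)

24335 1196
1184384449 58209320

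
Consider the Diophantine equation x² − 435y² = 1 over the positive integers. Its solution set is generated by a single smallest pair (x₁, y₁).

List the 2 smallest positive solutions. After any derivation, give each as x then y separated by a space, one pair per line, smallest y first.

d=435: √d = [20; 1,5,1,40] (ℓ=4, even), read p_3/q_3
a_0=20:  p_0=20·1+0=20,  q_0=20·0+1=1
a_1=1:  p_1=1·20+1=21,  q_1=1·1+0=1
a_2=5:  p_2=5·21+20=125,  q_2=5·1+1=6
a_3=1:  p_3=1·125+21=146,  q_3=1·6+1=7
fundamental: x₁=146, y₁=7  (since 21316 − 435·49 = 1)
k=2:  x_2 = 146·146+435·7·7 = 42631,  y_2 = 146·7+7·146 = 2044

146 7
42631 2044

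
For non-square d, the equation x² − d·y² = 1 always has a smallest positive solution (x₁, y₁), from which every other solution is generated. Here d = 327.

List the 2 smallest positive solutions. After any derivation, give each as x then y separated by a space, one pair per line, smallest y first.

217 12
94177 5208

[18; 12,36] for √327; ℓ=2 ⇒ convergent index 1
a_0=18:  p_0=18·1+0=18,  q_0=18·0+1=1
a_1=12:  p_1=12·18+1=217,  q_1=12·1+0=12
→ (217, 12).  Check: 217²=47089, 327·12²=47088, difference 1.
(217+12√327)^2 = 94177 + 5208√327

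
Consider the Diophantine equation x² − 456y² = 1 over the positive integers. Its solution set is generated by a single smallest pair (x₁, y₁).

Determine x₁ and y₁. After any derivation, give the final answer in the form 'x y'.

1025 48

[21; 2,1,4,1,2,42] for √456; ℓ=6 ⇒ convergent index 5
k=0  a_k=21  p_k/q_k = 21/1
…
k=3  a_k=4  p_k/q_k = 299/14
k=4  a_k=1  p_k/q_k = 363/17
k=5  a_k=2  p_k/q_k = 1025/48
fundamental: x₁=1025, y₁=48  (since 1050625 − 456·2304 = 1)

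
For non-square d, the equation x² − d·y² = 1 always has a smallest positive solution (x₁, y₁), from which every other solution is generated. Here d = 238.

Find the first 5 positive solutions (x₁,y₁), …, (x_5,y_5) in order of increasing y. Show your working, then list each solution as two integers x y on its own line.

11663 756
272051137 17634456
6345864809999 411341319900
148023642285985537 9594947610352944
3452799473617033826063 223811747547751451844

[15; 2,2,1,14,1,2,2,30] for √238; ℓ=8 ⇒ convergent index 7
step 0: (15, 1)  from 15·(1,0) + (0,1)
step 1: (31, 2)  from 2·(15,1) + (1,0)
step 2: (77, 5)  from 2·(31,2) + (15,1)
step 3: (108, 7)  from 1·(77,5) + (31,2)
…
step 5: (1697, 110)  from 1·(1589,103) + (108,7)
step 6: (4983, 323)  from 2·(1697,110) + (1589,103)
step 7: (11663, 756)  from 2·(4983,323) + (1697,110)
fundamental: x₁=11663, y₁=756  (since 136025569 − 238·571536 = 1)
(11663+756√238)^2 = 272051137 + 17634456√238
(11663+756√238)^3 = 6345864809999 + 411341319900√238
(11663+756√238)^4 = 148023642285985537 + 9594947610352944√238
(11663+756√238)^5 = 3452799473617033826063 + 223811747547751451844√238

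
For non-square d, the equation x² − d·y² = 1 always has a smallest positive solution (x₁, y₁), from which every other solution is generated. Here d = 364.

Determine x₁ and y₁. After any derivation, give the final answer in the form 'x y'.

4954951 259710

d=364: √d = [19; 12,1,2,3,1,8,1,3,2,1,12,38] (ℓ=12, even), read p_11/q_11
a_0=19:  p_0=19·1+0=19,  q_0=19·0+1=1
a_1=12:  p_1=12·19+1=229,  q_1=12·1+0=12
a_2=1:  p_2=1·229+19=248,  q_2=1·12+1=13
…
a_5=1:  p_5=1·2423+725=3148,  q_5=1·127+38=165
a_6=8:  p_6=8·3148+2423=27607,  q_6=8·165+127=1447
a_7=1:  p_7=1·27607+3148=30755,  q_7=1·1447+165=1612
…
a_9=2:  p_9=2·119872+30755=270499,  q_9=2·6283+1612=14178
a_10=1:  p_10=1·270499+119872=390371,  q_10=1·14178+6283=20461
a_11=12:  p_11=12·390371+270499=4954951,  q_11=12·20461+14178=259710
fundamental: x₁=4954951, y₁=259710  (since 24551539412401 − 364·67449284100 = 1)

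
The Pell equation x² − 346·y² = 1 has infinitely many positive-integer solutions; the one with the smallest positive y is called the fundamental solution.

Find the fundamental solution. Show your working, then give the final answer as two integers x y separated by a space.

17299 930

d=346: √d = [18; 1,1,1,1,36] (ℓ=5, odd), read p_9/q_9
a_0=18:  p_0=18·1+0=18,  q_0=18·0+1=1
…
a_5=36:  p_5=36·93+56=3404,  q_5=36·5+3=183
…
a_8=1:  p_8=1·6901+3497=10398,  q_8=1·371+188=559
a_9=1:  p_9=1·10398+6901=17299,  q_9=1·559+371=930
fundamental: x₁=17299, y₁=930  (since 299255401 − 346·864900 = 1)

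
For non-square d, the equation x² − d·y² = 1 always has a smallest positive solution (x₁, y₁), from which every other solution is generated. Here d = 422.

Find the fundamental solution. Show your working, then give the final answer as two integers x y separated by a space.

d=422: √d = [20; 1,1,5,2,1,…,1,1,40] (ℓ=14, even), read p_13/q_13
k=0  a_k=20  p_k/q_k = 20/1
k=1  a_k=1  p_k/q_k = 21/1
k=2  a_k=1  p_k/q_k = 41/2
…
k=5  a_k=1  p_k/q_k = 719/35
…
k=7  a_k=20  p_k/q_k = 53719/2615
…
k=9  a_k=1  p_k/q_k = 217526/10589
k=10  a_k=2  p_k/q_k = 598859/29152
…
k=12  a_k=1  p_k/q_k = 3810680/185501
k=13  a_k=1  p_k/q_k = 7022501/341850
fundamental: x₁=7022501, y₁=341850  (since 49315520295001 − 422·116861422500 = 1)

7022501 341850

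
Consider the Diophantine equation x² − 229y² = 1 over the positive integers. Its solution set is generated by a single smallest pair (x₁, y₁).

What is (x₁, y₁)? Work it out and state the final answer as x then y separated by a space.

5848201 386460

[15; 7,1,1,7,30] for √229; ℓ=5 ⇒ convergent index 9
step 0: (15, 1)  from 15·(1,0) + (0,1)
…
step 3: (227, 15)  from 1·(121,8) + (106,7)
…
step 5: (51527, 3405)  from 30·(1710,113) + (227,15)
step 6: (362399, 23948)  from 7·(51527,3405) + (1710,113)
…
step 8: (776325, 51301)  from 1·(413926,27353) + (362399,23948)
step 9: (5848201, 386460)  from 7·(776325,51301) + (413926,27353)
(x₁, y₁) = (5848201, 386460);  5848201² − 229·386460² = 1 ✓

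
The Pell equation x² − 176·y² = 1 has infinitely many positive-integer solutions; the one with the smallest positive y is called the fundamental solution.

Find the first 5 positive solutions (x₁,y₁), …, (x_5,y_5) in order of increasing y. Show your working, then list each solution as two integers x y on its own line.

[13; 3,1,3,26] for √176; ℓ=4 ⇒ convergent index 3
a_0=13:  p_0=13·1+0=13,  q_0=13·0+1=1
…
a_2=1:  p_2=1·40+13=53,  q_2=1·3+1=4
a_3=3:  p_3=3·53+40=199,  q_3=3·4+3=15
→ (199, 15).  Check: 199²=39601, 176·15²=39600, difference 1.
k=2:  x_2 = 199·199+176·15·15 = 79201,  y_2 = 199·15+15·199 = 5970
k=3:  x_3 = 199·79201+176·15·5970 = 31521799,  y_3 = 199·5970+15·79201 = 2376045
k=4:  x_4 = 199·31521799+176·15·2376045 = 12545596801,  y_4 = 199·2376045+15·31521799 = 945659940
k=5:  x_5 = 199·12545596801+176·15·945659940 = 4993116004999,  y_5 = 199·945659940+15·12545596801 = 376370280075

199 15
79201 5970
31521799 2376045
12545596801 945659940
4993116004999 376370280075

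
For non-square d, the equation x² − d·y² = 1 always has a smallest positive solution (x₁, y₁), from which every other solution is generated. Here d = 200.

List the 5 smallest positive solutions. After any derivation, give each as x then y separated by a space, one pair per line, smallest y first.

[14; 7,28] for √200; ℓ=2 ⇒ convergent index 1
i=0: a=14 ⇒ p=14, q=1
i=1: a=7 ⇒ p=99, q=7
→ (99, 7).  Check: 99²=9801, 200·7²=9800, difference 1.
k=2:  x_2 = 99·99+200·7·7 = 19601,  y_2 = 99·7+7·99 = 1386
k=3:  x_3 = 99·19601+200·7·1386 = 3880899,  y_3 = 99·1386+7·19601 = 274421
k=4:  x_4 = 99·3880899+200·7·274421 = 768398401,  y_4 = 99·274421+7·3880899 = 54333972
k=5:  x_5 = 99·768398401+200·7·54333972 = 152139002499,  y_5 = 99·54333972+7·768398401 = 10757852035

99 7
19601 1386
3880899 274421
768398401 54333972
152139002499 10757852035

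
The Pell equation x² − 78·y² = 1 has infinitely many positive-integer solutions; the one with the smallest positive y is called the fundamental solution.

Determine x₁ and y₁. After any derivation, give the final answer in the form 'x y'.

√78 → a₀=8, period (1,4,1,16); ℓ=4 even so k=3
a_0=8:  p_0=8·1+0=8,  q_0=8·0+1=1
a_1=1:  p_1=1·8+1=9,  q_1=1·1+0=1
a_2=4:  p_2=4·9+8=44,  q_2=4·1+1=5
a_3=1:  p_3=1·44+9=53,  q_3=1·5+1=6
→ (53, 6).  Check: 53²=2809, 78·6²=2808, difference 1.

53 6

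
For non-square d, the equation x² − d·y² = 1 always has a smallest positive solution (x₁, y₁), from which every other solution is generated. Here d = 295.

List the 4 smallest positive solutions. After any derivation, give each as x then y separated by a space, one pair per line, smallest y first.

2024999 117900
8201241900001 477494764200
33215013292518224999 1933852840020353700
134520737404664024967600001 7832100134376274949528400

[17; 5,1,2,3,2,6,2,3,2,1,5,34] for √295; ℓ=12 ⇒ convergent index 11
k=0  a_k=17  p_k/q_k = 17/1
…
k=2  a_k=1  p_k/q_k = 103/6
k=3  a_k=2  p_k/q_k = 292/17
k=4  a_k=3  p_k/q_k = 979/57
…
k=6  a_k=6  p_k/q_k = 14479/843
k=7  a_k=2  p_k/q_k = 31208/1817
…
k=10  a_k=1  p_k/q_k = 355517/20699
k=11  a_k=5  p_k/q_k = 2024999/117900
→ (2024999, 117900).  Check: 2024999²=4100620950001, 295·117900²=4100620950000, difference 1.
(2024999+117900√295)^2 = 8201241900001 + 477494764200√295
(2024999+117900√295)^3 = 33215013292518224999 + 1933852840020353700√295
(2024999+117900√295)^4 = 134520737404664024967600001 + 7832100134376274949528400√295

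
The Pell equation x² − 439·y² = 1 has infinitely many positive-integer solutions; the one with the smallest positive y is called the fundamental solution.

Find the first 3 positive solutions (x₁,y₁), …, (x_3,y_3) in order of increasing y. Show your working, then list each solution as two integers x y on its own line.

440 21
387199 18480
340734680 16262379

√439 → a₀=20, period (1,19,1,40); ℓ=4 even so k=3
a_0=20:  p_0=20·1+0=20,  q_0=20·0+1=1
a_1=1:  p_1=1·20+1=21,  q_1=1·1+0=1
a_2=19:  p_2=19·21+20=419,  q_2=19·1+1=20
a_3=1:  p_3=1·419+21=440,  q_3=1·20+1=21
→ (440, 21).  Check: 440²=193600, 439·21²=193599, difference 1.
(440+21√439)^2 = 387199 + 18480√439
(440+21√439)^3 = 340734680 + 16262379√439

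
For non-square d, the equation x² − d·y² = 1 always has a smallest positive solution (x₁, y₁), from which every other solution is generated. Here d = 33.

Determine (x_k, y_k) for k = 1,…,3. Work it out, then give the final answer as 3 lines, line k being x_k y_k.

[5; 1,2,1,10] for √33; ℓ=4 ⇒ convergent index 3
k=0  a_k=5  p_k/q_k = 5/1
k=1  a_k=1  p_k/q_k = 6/1
k=2  a_k=2  p_k/q_k = 17/3
k=3  a_k=1  p_k/q_k = 23/4
→ (23, 4).  Check: 23²=529, 33·4²=528, difference 1.
(x_2, y_2) = (23·23 + 33·4·4, 23·4 + 4·23) = (1057, 184)
(x_3, y_3) = (23·1057 + 33·4·184, 23·184 + 4·1057) = (48599, 8460)

23 4
1057 184
48599 8460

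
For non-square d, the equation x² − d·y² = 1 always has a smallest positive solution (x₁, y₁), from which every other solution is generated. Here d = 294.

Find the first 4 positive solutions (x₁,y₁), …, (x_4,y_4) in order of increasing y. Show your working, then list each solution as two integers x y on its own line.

4801 280
46099201 2688560
442644523201 25815552840
4250272665676801 247880935681120

d=294: √d = [17; 6,1,4,1,6,34] (ℓ=6, even), read p_5/q_5
step 0: (17, 1)  from 17·(1,0) + (0,1)
…
step 2: (120, 7)  from 1·(103,6) + (17,1)
…
step 4: (703, 41)  from 1·(583,34) + (120,7)
step 5: (4801, 280)  from 6·(703,41) + (583,34)
fundamental: x₁=4801, y₁=280  (since 23049601 − 294·78400 = 1)
k=2:  x_2 = 4801·4801+294·280·280 = 46099201,  y_2 = 4801·280+280·4801 = 2688560
k=3:  x_3 = 4801·46099201+294·280·2688560 = 442644523201,  y_3 = 4801·2688560+280·46099201 = 25815552840
k=4:  x_4 = 4801·442644523201+294·280·25815552840 = 4250272665676801,  y_4 = 4801·25815552840+280·442644523201 = 247880935681120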